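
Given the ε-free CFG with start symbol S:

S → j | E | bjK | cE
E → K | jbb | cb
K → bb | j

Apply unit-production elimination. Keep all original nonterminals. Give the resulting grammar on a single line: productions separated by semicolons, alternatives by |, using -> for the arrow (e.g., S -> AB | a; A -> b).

S -> j | bb | cE | cb | bjK | jbb; E -> j | bb | cb | jbb; K -> j | bb

Unit productions: E->K, S->E.
Unit pairs (A ⇒* B via units): (E,K), (S,E), (S,K).
S: inherits non-unit rules of {E, K, S} → bb | bjK | cE | cb | j | jbb.
E: inherits non-unit rules of {E, K} → bb | cb | j | jbb.
K: inherits non-unit rules of {K} → bb | j.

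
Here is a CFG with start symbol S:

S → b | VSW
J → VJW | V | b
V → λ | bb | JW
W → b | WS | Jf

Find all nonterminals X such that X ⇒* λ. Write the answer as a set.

{J, V}

Directly nullable (have an ε-rule): {V}.
J is nullable via J -> V (every symbol on the right is already known nullable).
Not nullable: S, W — each has a terminal in every rule's right-hand side or depends on a non-nullable symbol.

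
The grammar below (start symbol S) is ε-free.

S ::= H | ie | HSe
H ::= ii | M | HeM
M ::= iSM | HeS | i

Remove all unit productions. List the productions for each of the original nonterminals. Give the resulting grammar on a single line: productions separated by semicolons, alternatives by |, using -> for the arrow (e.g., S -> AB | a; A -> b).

Unit productions: H->M, S->H.
Unit pairs (A ⇒* B via units): (H,M), (S,H), (S,M).
S: inherits non-unit rules of {H, M, S} → HSe | HeM | HeS | i | iSM | ie | ii.
H: inherits non-unit rules of {H, M} → HeM | HeS | i | iSM | ii.
M: inherits non-unit rules of {M} → HeS | i | iSM.

S -> i | ie | ii | HSe | HeM | HeS | iSM; H -> i | ii | HeM | HeS | iSM; M -> i | HeS | iSM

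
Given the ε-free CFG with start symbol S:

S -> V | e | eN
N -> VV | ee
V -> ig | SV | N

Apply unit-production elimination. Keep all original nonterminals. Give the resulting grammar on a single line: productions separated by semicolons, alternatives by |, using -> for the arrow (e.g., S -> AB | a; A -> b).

S -> e | SV | VV | eN | ee | ig; N -> VV | ee; V -> SV | VV | ee | ig

Unit productions: S->V, V->N.
Unit pairs (A ⇒* B via units): (S,N), (S,V), (V,N).
S: inherits non-unit rules of {N, S, V} → SV | VV | e | eN | ee | ig.
N: inherits non-unit rules of {N} → VV | ee.
V: inherits non-unit rules of {N, V} → SV | VV | ee | ig.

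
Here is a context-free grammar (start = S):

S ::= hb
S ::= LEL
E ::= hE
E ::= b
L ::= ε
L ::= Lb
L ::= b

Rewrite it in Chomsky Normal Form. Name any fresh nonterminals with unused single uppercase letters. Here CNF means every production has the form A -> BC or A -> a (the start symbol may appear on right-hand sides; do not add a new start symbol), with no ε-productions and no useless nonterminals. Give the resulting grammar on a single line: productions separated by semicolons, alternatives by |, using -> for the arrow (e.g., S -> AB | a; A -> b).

S -> b | AB | AE | EL | LC | LE; A -> h; B -> b; C -> EL; E -> b | AE; L -> b | LB

Nullable: {L}; after ε-elimination: S -> E | EL | LE | hb | LEL; E -> b | hE; L -> b | Lb.
After unit-elimination: S -> b | EL | LE | hE | hb | LEL; E -> b | hE; L -> b | Lb.
TERM: introduce B -> b, A -> h and substitute in every rule of length ≥2.
BIN: S -> LEL becomes S -> LC, C -> EL.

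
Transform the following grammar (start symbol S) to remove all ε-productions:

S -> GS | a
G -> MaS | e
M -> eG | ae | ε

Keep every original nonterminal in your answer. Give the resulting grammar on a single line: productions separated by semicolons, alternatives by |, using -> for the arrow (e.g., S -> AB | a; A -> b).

Nullable set: {M}.
G -> MaS: M nullable, giving MaS | aS.
Drop M -> ε.
Unchanged (no nullable symbols): S -> GS; S -> a; G -> e; M -> ae; M -> eG.

S -> a | GS; G -> e | aS | MaS; M -> ae | eG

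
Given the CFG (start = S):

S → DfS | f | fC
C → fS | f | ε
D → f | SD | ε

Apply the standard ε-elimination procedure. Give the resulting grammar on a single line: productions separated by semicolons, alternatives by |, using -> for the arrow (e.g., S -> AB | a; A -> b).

S -> f | fC | fS | DfS; C -> f | fS; D -> S | f | SD

Nullable set: {C, D}.
S -> DfS: D nullable, giving DfS | fS.
S -> fC: C nullable, giving f | fC.
Drop C -> ε.
Drop D -> ε.
D -> SD: D nullable, giving S | SD.
Unchanged (no nullable symbols): S -> f; C -> f; C -> fS; D -> f.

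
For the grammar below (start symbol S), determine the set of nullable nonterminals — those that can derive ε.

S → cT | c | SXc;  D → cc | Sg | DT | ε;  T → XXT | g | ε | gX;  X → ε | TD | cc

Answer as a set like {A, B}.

Directly nullable (have an ε-rule): {D, T, X}.
Not nullable: S — each has a terminal in every rule's right-hand side or depends on a non-nullable symbol.

{D, T, X}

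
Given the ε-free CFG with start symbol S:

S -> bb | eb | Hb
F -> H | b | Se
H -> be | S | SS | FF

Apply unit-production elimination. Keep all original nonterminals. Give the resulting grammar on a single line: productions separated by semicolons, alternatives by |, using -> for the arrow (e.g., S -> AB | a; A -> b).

S -> Hb | bb | eb; F -> b | FF | Hb | SS | Se | bb | be | eb; H -> FF | Hb | SS | bb | be | eb

Unit productions: F->H, H->S.
Unit pairs (A ⇒* B via units): (F,H), (F,S), (H,S).
S: inherits non-unit rules of {S} → Hb | bb | eb.
F: inherits non-unit rules of {F, H, S} → FF | Hb | SS | Se | b | bb | be | eb.
H: inherits non-unit rules of {H, S} → FF | Hb | SS | bb | be | eb.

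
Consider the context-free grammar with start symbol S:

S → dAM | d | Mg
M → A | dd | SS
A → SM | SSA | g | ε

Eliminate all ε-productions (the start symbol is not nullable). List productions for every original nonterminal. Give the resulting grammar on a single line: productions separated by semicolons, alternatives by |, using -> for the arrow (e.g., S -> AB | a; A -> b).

S -> d | g | Mg | dA | dM | dAM; A -> S | g | SM | SS | SSA; M -> A | SS | dd

Nullable set: {A, M}.
S -> Mg: M nullable, giving Mg | g.
S -> dAM: A, M nullable, giving d | dA | dAM | dM.
Drop A -> ε.
A -> SM: M nullable, giving S | SM.
A -> SSA: A nullable, giving SS | SSA.
M -> A: A nullable, giving A.
Unchanged (no nullable symbols): S -> d; A -> g; M -> SS; M -> dd.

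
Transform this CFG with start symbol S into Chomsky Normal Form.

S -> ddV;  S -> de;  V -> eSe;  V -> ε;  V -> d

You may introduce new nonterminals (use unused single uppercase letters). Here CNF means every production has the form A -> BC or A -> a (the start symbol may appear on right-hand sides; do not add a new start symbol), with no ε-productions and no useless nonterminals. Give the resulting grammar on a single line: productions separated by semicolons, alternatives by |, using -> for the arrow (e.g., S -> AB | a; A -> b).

S -> AA | AB | AC; A -> d; B -> e; C -> AV; D -> SB; V -> d | BD

Nullable: {V}; after ε-elimination: S -> dd | de | ddV; V -> d | eSe.
No unit productions to eliminate.
TERM: introduce A -> d, B -> e and substitute in every rule of length ≥2.
BIN: S -> AAV becomes S -> AC, C -> AV; V -> BSB becomes V -> BD, D -> SB.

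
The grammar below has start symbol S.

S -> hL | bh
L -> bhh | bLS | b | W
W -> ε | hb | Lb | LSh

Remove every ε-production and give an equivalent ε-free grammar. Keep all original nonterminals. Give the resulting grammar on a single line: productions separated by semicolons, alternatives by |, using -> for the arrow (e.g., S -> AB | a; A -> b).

S -> h | bh | hL; L -> W | b | bS | bLS | bhh; W -> b | Lb | Sh | hb | LSh

Nullable set: {L, W}.
S -> hL: L nullable, giving h | hL.
L -> W: W nullable, giving W.
L -> bLS: L nullable, giving bLS | bS.
Drop W -> ε.
W -> LSh: L nullable, giving LSh | Sh.
W -> Lb: L nullable, giving Lb | b.
Unchanged (no nullable symbols): S -> bh; L -> b; L -> bhh; W -> hb.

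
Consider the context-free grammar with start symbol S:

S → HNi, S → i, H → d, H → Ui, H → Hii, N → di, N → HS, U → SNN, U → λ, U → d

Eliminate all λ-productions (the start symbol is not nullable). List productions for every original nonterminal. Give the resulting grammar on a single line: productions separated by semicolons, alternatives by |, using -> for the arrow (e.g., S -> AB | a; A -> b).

Nullable set: {U}.
H -> Ui: U nullable, giving Ui | i.
Drop U -> λ.
Unchanged (no nullable symbols): S -> HNi; S -> i; H -> Hii; H -> d; N -> HS; N -> di; U -> SNN; U -> d.

S -> i | HNi; H -> d | i | Ui | Hii; N -> HS | di; U -> d | SNN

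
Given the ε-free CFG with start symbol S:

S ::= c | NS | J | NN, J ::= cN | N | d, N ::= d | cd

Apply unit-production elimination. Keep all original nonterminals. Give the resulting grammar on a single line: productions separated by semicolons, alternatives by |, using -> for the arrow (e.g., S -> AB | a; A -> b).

Unit productions: J->N, S->J.
Unit pairs (A ⇒* B via units): (J,N), (S,J), (S,N).
S: inherits non-unit rules of {J, N, S} → NN | NS | c | cN | cd | d.
J: inherits non-unit rules of {J, N} → cN | cd | d.
N: inherits non-unit rules of {N} → cd | d.

S -> c | d | NN | NS | cN | cd; J -> d | cN | cd; N -> d | cd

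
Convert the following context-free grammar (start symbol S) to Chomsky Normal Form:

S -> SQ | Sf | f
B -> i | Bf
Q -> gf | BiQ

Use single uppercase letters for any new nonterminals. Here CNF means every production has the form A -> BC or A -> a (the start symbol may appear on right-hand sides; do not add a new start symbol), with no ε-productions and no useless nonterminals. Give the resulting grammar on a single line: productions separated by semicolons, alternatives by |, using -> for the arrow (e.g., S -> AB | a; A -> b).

S -> f | SA | SQ; A -> f; B -> i | BA; C -> i; D -> g; E -> CQ; Q -> BE | DA

No ε-productions.
No unit productions to eliminate.
TERM: introduce A -> f, D -> g, C -> i and substitute in every rule of length ≥2.
BIN: Q -> BCQ becomes Q -> BE, E -> CQ.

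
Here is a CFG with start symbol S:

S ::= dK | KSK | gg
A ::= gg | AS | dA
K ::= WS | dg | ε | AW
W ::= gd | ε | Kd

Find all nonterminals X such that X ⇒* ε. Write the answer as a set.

Directly nullable (have an ε-rule): {K, W}.
Not nullable: A, S — each has a terminal in every rule's right-hand side or depends on a non-nullable symbol.

{K, W}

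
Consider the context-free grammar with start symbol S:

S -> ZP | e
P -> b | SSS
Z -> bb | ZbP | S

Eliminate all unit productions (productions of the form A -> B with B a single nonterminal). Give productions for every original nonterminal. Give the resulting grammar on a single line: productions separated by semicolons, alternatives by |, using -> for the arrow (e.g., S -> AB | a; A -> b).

Unit productions: Z->S.
Unit pairs (A ⇒* B via units): (Z,S).
S: inherits non-unit rules of {S} → ZP | e.
P: inherits non-unit rules of {P} → SSS | b.
Z: inherits non-unit rules of {S, Z} → ZP | ZbP | bb | e.

S -> e | ZP; P -> b | SSS; Z -> e | ZP | bb | ZbP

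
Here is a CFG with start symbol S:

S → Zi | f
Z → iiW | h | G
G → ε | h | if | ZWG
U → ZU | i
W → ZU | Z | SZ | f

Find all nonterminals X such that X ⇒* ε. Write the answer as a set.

{G, W, Z}

Directly nullable (have an ε-rule): {G}.
Z is nullable via Z -> G (every symbol on the right is already known nullable).
W is nullable via W -> Z (every symbol on the right is already known nullable).
Not nullable: S, U — each has a terminal in every rule's right-hand side or depends on a non-nullable symbol.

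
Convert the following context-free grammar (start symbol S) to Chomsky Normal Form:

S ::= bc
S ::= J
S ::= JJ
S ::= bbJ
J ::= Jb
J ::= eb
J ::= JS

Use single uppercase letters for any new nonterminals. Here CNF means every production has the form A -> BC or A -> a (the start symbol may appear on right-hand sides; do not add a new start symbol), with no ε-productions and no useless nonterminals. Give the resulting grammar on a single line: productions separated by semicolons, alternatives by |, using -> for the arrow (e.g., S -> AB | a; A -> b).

No ε-productions.
After unit-elimination: S -> JJ | JS | Jb | bc | eb | bbJ; J -> JS | Jb | eb.
TERM: introduce A -> b, C -> c, B -> e and substitute in every rule of length ≥2.
BIN: S -> AAJ becomes S -> AD, D -> AJ.

S -> AC | AD | BA | JA | JJ | JS; A -> b; B -> e; C -> c; D -> AJ; J -> BA | JA | JS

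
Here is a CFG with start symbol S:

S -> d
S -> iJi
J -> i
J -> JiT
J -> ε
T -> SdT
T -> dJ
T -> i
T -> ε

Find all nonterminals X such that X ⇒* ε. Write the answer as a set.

Directly nullable (have an ε-rule): {J, T}.
Not nullable: S — each has a terminal in every rule's right-hand side or depends on a non-nullable symbol.

{J, T}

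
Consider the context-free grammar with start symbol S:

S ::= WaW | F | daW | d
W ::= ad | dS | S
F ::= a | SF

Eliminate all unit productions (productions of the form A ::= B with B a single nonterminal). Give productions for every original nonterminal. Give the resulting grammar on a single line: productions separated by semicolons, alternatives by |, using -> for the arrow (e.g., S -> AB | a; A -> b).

S -> a | d | SF | WaW | daW; F -> a | SF; W -> a | d | SF | ad | dS | WaW | daW

Unit productions: S->F, W->S.
Unit pairs (A ⇒* B via units): (S,F), (W,F), (W,S).
S: inherits non-unit rules of {F, S} → SF | WaW | a | d | daW.
F: inherits non-unit rules of {F} → SF | a.
W: inherits non-unit rules of {F, S, W} → SF | WaW | a | ad | d | dS | daW.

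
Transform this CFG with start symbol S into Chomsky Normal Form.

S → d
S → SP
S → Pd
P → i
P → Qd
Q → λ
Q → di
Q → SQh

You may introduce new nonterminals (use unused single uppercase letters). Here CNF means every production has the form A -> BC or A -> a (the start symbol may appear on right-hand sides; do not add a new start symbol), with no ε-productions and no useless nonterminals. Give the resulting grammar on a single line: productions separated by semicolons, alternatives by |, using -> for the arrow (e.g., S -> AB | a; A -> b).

S -> d | PA | SP; A -> d; B -> h; C -> i; D -> QB; P -> d | i | QA; Q -> AC | SB | SD

Nullable: {Q}; after ε-elimination: S -> d | Pd | SP; P -> d | i | Qd; Q -> Sh | di | SQh.
No unit productions to eliminate.
TERM: introduce A -> d, B -> h, C -> i and substitute in every rule of length ≥2.
BIN: Q -> SQB becomes Q -> SD, D -> QB.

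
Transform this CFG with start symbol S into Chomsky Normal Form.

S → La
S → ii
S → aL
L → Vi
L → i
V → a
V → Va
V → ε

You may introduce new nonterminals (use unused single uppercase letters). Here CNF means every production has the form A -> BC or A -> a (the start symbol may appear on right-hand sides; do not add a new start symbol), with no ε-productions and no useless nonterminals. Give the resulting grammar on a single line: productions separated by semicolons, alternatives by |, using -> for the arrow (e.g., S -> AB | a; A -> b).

Nullable: {V}; after ε-elimination: S -> La | aL | ii; L -> i | Vi; V -> a | Va.
No unit productions to eliminate.
TERM: introduce B -> a, A -> i and substitute in every rule of length ≥2.

S -> AA | BL | LB; A -> i; B -> a; L -> i | VA; V -> a | VB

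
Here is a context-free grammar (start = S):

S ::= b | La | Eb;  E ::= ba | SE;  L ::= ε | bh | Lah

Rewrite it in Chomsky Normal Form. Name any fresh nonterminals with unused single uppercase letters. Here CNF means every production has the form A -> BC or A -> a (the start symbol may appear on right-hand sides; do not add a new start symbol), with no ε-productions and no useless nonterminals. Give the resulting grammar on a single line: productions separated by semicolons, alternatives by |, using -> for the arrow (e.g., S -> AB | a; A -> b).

S -> a | b | EA | LB; A -> b; B -> a; C -> h; D -> BC; E -> AB | SE; L -> AC | BC | LD

Nullable: {L}; after ε-elimination: S -> a | b | Eb | La; E -> SE | ba; L -> ah | bh | Lah.
No unit productions to eliminate.
TERM: introduce B -> a, A -> b, C -> h and substitute in every rule of length ≥2.
BIN: L -> LBC becomes L -> LD, D -> BC.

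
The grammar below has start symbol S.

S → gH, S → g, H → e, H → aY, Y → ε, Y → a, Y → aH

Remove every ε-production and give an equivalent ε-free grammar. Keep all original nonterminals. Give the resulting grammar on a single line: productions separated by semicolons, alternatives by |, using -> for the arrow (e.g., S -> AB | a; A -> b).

Nullable set: {Y}.
H -> aY: Y nullable, giving a | aY.
Drop Y -> ε.
Unchanged (no nullable symbols): S -> g; S -> gH; H -> e; Y -> a; Y -> aH.

S -> g | gH; H -> a | e | aY; Y -> a | aH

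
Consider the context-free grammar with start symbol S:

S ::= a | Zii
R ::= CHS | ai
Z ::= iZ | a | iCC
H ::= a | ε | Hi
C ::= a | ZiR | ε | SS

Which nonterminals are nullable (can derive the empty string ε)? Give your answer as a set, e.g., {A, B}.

Directly nullable (have an ε-rule): {C, H}.
Not nullable: R, S, Z — each has a terminal in every rule's right-hand side or depends on a non-nullable symbol.

{C, H}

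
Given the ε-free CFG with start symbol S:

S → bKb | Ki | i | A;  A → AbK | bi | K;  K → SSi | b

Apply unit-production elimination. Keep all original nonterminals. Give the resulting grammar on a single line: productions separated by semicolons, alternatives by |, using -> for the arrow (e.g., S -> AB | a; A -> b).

Unit productions: A->K, S->A.
Unit pairs (A ⇒* B via units): (A,K), (S,A), (S,K).
S: inherits non-unit rules of {A, K, S} → AbK | Ki | SSi | b | bKb | bi | i.
A: inherits non-unit rules of {A, K} → AbK | SSi | b | bi.
K: inherits non-unit rules of {K} → SSi | b.

S -> b | i | Ki | bi | AbK | SSi | bKb; A -> b | bi | AbK | SSi; K -> b | SSi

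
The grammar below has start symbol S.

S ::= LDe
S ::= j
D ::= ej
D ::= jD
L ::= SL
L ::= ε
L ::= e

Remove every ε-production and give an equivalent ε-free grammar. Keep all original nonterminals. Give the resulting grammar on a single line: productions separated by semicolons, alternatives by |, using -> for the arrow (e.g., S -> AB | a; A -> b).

Nullable set: {L}.
S -> LDe: L nullable, giving De | LDe.
Drop L -> ε.
L -> SL: L nullable, giving S | SL.
Unchanged (no nullable symbols): S -> j; D -> ej; D -> jD; L -> e.

S -> j | De | LDe; D -> ej | jD; L -> S | e | SL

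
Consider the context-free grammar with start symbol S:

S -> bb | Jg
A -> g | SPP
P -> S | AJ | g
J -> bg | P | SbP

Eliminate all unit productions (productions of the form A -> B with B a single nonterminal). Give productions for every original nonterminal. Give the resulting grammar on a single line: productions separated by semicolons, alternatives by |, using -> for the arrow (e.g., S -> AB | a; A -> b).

S -> Jg | bb; A -> g | SPP; J -> g | AJ | Jg | bb | bg | SbP; P -> g | AJ | Jg | bb

Unit productions: J->P, P->S.
Unit pairs (A ⇒* B via units): (J,P), (J,S), (P,S).
S: inherits non-unit rules of {S} → Jg | bb.
A: inherits non-unit rules of {A} → SPP | g.
J: inherits non-unit rules of {J, P, S} → AJ | Jg | SbP | bb | bg | g.
P: inherits non-unit rules of {P, S} → AJ | Jg | bb | g.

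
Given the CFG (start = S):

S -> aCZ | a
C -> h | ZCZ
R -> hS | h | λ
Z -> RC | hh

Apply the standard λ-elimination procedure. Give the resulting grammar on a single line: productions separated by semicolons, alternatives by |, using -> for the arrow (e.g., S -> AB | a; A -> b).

S -> a | aCZ; C -> h | ZCZ; R -> h | hS; Z -> C | RC | hh

Nullable set: {R}.
Drop R -> λ.
Z -> RC: R nullable, giving C | RC.
Unchanged (no nullable symbols): S -> a; S -> aCZ; C -> ZCZ; C -> h; R -> h; R -> hS; Z -> hh.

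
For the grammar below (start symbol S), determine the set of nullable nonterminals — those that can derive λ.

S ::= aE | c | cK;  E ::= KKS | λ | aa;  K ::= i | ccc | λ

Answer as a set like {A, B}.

Directly nullable (have an ε-rule): {E, K}.
Not nullable: S — each has a terminal in every rule's right-hand side or depends on a non-nullable symbol.

{E, K}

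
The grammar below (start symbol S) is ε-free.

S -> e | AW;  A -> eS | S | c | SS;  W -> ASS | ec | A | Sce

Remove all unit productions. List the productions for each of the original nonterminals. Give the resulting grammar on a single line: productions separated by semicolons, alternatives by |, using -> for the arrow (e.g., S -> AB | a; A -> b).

S -> e | AW; A -> c | e | AW | SS | eS; W -> c | e | AW | SS | eS | ec | ASS | Sce

Unit productions: A->S, W->A.
Unit pairs (A ⇒* B via units): (A,S), (W,A), (W,S).
S: inherits non-unit rules of {S} → AW | e.
A: inherits non-unit rules of {A, S} → AW | SS | c | e | eS.
W: inherits non-unit rules of {A, S, W} → ASS | AW | SS | Sce | c | e | eS | ec.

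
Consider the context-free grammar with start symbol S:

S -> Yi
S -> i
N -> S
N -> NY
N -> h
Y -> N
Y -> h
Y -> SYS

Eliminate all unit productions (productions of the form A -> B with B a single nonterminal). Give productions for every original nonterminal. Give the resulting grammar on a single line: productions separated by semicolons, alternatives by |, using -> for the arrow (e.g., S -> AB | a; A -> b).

Unit productions: N->S, Y->N.
Unit pairs (A ⇒* B via units): (N,S), (Y,N), (Y,S).
S: inherits non-unit rules of {S} → Yi | i.
N: inherits non-unit rules of {N, S} → NY | Yi | h | i.
Y: inherits non-unit rules of {N, S, Y} → NY | SYS | Yi | h | i.

S -> i | Yi; N -> h | i | NY | Yi; Y -> h | i | NY | Yi | SYS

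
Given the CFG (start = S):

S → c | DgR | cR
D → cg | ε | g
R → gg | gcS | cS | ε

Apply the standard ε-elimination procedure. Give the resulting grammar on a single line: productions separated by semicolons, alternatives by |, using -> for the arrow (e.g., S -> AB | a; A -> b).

S -> c | g | Dg | cR | gR | DgR; D -> g | cg; R -> cS | gg | gcS

Nullable set: {D, R}.
S -> DgR: D, R nullable, giving Dg | DgR | g | gR.
S -> cR: R nullable, giving c | cR.
Drop D -> ε.
Drop R -> ε.
Unchanged (no nullable symbols): S -> c; D -> cg; D -> g; R -> cS; R -> gcS; R -> gg.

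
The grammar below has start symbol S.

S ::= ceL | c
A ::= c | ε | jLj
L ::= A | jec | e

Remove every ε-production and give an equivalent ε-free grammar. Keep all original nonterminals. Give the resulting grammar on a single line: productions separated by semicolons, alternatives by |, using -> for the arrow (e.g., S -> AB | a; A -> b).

S -> c | ce | ceL; A -> c | jj | jLj; L -> A | e | jec

Nullable set: {A, L}.
S -> ceL: L nullable, giving ce | ceL.
Drop A -> ε.
A -> jLj: L nullable, giving jLj | jj.
L -> A: A nullable, giving A.
Unchanged (no nullable symbols): S -> c; A -> c; L -> e; L -> jec.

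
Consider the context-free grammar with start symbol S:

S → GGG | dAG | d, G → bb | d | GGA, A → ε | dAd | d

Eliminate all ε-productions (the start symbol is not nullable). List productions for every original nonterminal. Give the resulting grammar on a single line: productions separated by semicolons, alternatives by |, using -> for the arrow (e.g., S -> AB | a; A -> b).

Nullable set: {A}.
S -> dAG: A nullable, giving dAG | dG.
Drop A -> ε.
A -> dAd: A nullable, giving dAd | dd.
G -> GGA: A nullable, giving GG | GGA.
Unchanged (no nullable symbols): S -> GGG; S -> d; A -> d; G -> bb; G -> d.

S -> d | dG | GGG | dAG; A -> d | dd | dAd; G -> d | GG | bb | GGA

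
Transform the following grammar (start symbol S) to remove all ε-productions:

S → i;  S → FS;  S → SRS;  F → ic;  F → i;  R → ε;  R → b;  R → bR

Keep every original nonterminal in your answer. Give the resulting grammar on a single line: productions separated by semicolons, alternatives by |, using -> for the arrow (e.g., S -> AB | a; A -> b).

S -> i | FS | SS | SRS; F -> i | ic; R -> b | bR

Nullable set: {R}.
S -> SRS: R nullable, giving SRS | SS.
Drop R -> ε.
R -> bR: R nullable, giving b | bR.
Unchanged (no nullable symbols): S -> FS; S -> i; F -> i; F -> ic; R -> b.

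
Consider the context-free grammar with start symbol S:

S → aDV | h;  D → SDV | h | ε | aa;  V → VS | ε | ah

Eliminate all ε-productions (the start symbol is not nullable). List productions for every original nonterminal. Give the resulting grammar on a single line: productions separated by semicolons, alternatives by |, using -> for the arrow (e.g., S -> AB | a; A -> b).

S -> a | h | aD | aV | aDV; D -> S | h | SD | SV | aa | SDV; V -> S | VS | ah

Nullable set: {D, V}.
S -> aDV: D, V nullable, giving a | aD | aDV | aV.
Drop D -> ε.
D -> SDV: D, V nullable, giving S | SD | SDV | SV.
Drop V -> ε.
V -> VS: V nullable, giving S | VS.
Unchanged (no nullable symbols): S -> h; D -> aa; D -> h; V -> ah.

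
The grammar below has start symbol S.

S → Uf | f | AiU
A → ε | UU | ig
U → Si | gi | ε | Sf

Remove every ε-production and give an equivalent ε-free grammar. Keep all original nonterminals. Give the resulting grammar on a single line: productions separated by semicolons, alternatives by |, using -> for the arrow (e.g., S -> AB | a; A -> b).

S -> f | i | Ai | Uf | iU | AiU; A -> U | UU | ig; U -> Sf | Si | gi

Nullable set: {A, U}.
S -> AiU: A, U nullable, giving Ai | AiU | i | iU.
S -> Uf: U nullable, giving Uf | f.
Drop A -> ε.
A -> UU: U, U nullable, giving U | UU.
Drop U -> ε.
Unchanged (no nullable symbols): S -> f; A -> ig; U -> Sf; U -> Si; U -> gi.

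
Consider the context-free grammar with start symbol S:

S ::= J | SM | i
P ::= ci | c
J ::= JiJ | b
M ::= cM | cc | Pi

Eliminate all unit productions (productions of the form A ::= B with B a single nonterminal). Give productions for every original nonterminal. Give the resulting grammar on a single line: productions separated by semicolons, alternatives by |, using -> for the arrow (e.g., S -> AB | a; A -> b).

Unit productions: S->J.
Unit pairs (A ⇒* B via units): (S,J).
S: inherits non-unit rules of {J, S} → JiJ | SM | b | i.
J: inherits non-unit rules of {J} → JiJ | b.
M: inherits non-unit rules of {M} → Pi | cM | cc.
P: inherits non-unit rules of {P} → c | ci.

S -> b | i | SM | JiJ; J -> b | JiJ; M -> Pi | cM | cc; P -> c | ci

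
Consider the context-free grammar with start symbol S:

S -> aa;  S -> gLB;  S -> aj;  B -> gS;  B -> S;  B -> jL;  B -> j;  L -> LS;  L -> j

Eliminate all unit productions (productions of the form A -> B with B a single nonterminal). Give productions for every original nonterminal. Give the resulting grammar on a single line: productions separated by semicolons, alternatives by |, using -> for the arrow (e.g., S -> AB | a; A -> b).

S -> aa | aj | gLB; B -> j | aa | aj | gS | jL | gLB; L -> j | LS

Unit productions: B->S.
Unit pairs (A ⇒* B via units): (B,S).
S: inherits non-unit rules of {S} → aa | aj | gLB.
B: inherits non-unit rules of {B, S} → aa | aj | gLB | gS | j | jL.
L: inherits non-unit rules of {L} → LS | j.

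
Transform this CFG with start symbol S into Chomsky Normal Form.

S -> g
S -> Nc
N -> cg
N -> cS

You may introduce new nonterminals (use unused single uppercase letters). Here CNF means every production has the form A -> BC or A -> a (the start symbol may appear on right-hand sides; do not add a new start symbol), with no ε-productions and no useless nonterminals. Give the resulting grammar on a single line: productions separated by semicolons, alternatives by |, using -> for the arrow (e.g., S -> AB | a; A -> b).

S -> g | NA; A -> c; B -> g; N -> AB | AS

No ε-productions.
No unit productions to eliminate.
TERM: introduce A -> c, B -> g and substitute in every rule of length ≥2.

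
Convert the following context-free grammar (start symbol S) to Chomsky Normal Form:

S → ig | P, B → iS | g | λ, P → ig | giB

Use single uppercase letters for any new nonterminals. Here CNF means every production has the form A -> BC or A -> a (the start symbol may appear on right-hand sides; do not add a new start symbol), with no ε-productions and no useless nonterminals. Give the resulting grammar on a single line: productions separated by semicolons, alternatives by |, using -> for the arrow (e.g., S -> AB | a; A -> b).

S -> AC | CA | CE; A -> i; B -> g | AS; C -> g; E -> AB

Nullable: {B}; after ε-elimination: S -> P | ig; B -> g | iS; P -> gi | ig | giB.
After unit-elimination: S -> gi | ig | giB; B -> g | iS; P -> gi | ig | giB.
TERM: introduce C -> g, A -> i and substitute in every rule of length ≥2.
BIN: P -> CAB becomes P -> CD, D -> AB; S -> CAB becomes S -> CE, E -> AB.
Drop unreachable/unproductive: P.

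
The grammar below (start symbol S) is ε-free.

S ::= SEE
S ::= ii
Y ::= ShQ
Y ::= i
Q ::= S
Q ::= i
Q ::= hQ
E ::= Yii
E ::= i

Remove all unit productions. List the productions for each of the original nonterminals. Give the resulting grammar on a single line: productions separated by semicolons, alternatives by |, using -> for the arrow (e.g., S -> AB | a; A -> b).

S -> ii | SEE; E -> i | Yii; Q -> i | hQ | ii | SEE; Y -> i | ShQ

Unit productions: Q->S.
Unit pairs (A ⇒* B via units): (Q,S).
S: inherits non-unit rules of {S} → SEE | ii.
E: inherits non-unit rules of {E} → Yii | i.
Q: inherits non-unit rules of {Q, S} → SEE | hQ | i | ii.
Y: inherits non-unit rules of {Y} → ShQ | i.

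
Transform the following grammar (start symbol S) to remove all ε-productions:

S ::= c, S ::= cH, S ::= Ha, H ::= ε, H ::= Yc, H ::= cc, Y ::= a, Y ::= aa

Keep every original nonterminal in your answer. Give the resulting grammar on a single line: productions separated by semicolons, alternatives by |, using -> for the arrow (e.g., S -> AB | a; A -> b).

S -> a | c | Ha | cH; H -> Yc | cc; Y -> a | aa

Nullable set: {H}.
S -> Ha: H nullable, giving Ha | a.
S -> cH: H nullable, giving c | cH.
Drop H -> ε.
Unchanged (no nullable symbols): S -> c; H -> Yc; H -> cc; Y -> a; Y -> aa.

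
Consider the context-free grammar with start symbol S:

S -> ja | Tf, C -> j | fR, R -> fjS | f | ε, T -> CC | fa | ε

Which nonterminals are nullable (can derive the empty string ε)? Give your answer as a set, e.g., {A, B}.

Directly nullable (have an ε-rule): {R, T}.
Not nullable: C, S — each has a terminal in every rule's right-hand side or depends on a non-nullable symbol.

{R, T}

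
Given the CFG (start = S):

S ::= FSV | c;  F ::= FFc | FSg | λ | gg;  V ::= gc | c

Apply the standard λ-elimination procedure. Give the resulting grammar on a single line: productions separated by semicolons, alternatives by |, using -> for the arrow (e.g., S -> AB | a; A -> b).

S -> c | SV | FSV; F -> c | Fc | Sg | gg | FFc | FSg; V -> c | gc

Nullable set: {F}.
S -> FSV: F nullable, giving FSV | SV.
Drop F -> λ.
F -> FFc: F, F nullable, giving FFc | Fc | c.
F -> FSg: F nullable, giving FSg | Sg.
Unchanged (no nullable symbols): S -> c; F -> gg; V -> c; V -> gc.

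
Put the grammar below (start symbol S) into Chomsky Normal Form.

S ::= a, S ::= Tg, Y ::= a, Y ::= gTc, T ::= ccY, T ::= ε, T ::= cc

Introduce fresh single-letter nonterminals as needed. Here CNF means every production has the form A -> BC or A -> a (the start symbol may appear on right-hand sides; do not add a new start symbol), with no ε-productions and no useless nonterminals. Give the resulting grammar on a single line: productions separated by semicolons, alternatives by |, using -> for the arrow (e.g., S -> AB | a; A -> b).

S -> a | g | TA; A -> g; B -> c; C -> BY; D -> TB; T -> BB | BC; Y -> a | AB | AD

Nullable: {T}; after ε-elimination: S -> a | g | Tg; T -> cc | ccY; Y -> a | gc | gTc.
No unit productions to eliminate.
TERM: introduce B -> c, A -> g and substitute in every rule of length ≥2.
BIN: T -> BBY becomes T -> BC, C -> BY; Y -> ATB becomes Y -> AD, D -> TB.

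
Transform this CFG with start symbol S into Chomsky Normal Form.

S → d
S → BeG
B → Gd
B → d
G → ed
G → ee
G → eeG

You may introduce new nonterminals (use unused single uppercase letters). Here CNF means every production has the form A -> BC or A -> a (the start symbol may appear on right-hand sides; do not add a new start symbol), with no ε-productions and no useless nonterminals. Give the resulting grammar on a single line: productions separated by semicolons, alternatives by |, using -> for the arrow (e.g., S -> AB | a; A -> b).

No ε-productions.
No unit productions to eliminate.
TERM: introduce A -> d, C -> e and substitute in every rule of length ≥2.
BIN: G -> CCG becomes G -> CD, D -> CG; S -> BCG becomes S -> BE, E -> CG.

S -> d | BE; A -> d; B -> d | GA; C -> e; D -> CG; E -> CG; G -> CA | CC | CD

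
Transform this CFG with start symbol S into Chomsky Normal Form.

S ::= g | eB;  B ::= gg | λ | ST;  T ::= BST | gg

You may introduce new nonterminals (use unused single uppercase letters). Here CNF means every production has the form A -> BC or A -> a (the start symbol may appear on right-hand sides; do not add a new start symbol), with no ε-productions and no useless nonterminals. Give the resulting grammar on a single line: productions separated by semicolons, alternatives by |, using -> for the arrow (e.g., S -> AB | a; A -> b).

Nullable: {B}; after ε-elimination: S -> e | g | eB; B -> ST | gg; T -> ST | gg | BST.
No unit productions to eliminate.
TERM: introduce C -> e, A -> g and substitute in every rule of length ≥2.
BIN: T -> BST becomes T -> BD, D -> ST.

S -> e | g | CB; A -> g; B -> AA | ST; C -> e; D -> ST; T -> AA | BD | ST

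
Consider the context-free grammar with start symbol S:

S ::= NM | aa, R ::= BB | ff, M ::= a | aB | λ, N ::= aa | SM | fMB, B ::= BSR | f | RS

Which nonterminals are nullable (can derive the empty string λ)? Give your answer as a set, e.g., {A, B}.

{M}

Directly nullable (have an ε-rule): {M}.
Not nullable: B, N, R, S — each has a terminal in every rule's right-hand side or depends on a non-nullable symbol.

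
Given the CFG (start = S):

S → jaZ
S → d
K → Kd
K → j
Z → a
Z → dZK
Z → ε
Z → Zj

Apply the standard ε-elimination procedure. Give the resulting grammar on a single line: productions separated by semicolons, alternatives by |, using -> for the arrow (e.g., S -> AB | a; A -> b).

Nullable set: {Z}.
S -> jaZ: Z nullable, giving ja | jaZ.
Drop Z -> ε.
Z -> Zj: Z nullable, giving Zj | j.
Z -> dZK: Z nullable, giving dK | dZK.
Unchanged (no nullable symbols): S -> d; K -> Kd; K -> j; Z -> a.

S -> d | ja | jaZ; K -> j | Kd; Z -> a | j | Zj | dK | dZK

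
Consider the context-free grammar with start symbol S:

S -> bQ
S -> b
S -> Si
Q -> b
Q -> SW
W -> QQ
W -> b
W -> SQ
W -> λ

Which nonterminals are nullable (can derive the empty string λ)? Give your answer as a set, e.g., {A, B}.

{W}

Directly nullable (have an ε-rule): {W}.
Not nullable: Q, S — each has a terminal in every rule's right-hand side or depends on a non-nullable symbol.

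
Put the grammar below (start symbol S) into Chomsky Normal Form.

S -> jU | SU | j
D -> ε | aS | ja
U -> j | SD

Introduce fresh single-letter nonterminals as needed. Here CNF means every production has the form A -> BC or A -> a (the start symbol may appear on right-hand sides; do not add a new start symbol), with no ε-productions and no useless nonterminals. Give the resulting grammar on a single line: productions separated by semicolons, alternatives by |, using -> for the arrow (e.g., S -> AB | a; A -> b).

Nullable: {D}; after ε-elimination: S -> j | SU | jU; D -> aS | ja; U -> S | j | SD.
After unit-elimination: S -> j | SU | jU; D -> aS | ja; U -> j | SD | SU | jU.
TERM: introduce A -> a, B -> j and substitute in every rule of length ≥2.

S -> j | BU | SU; A -> a; B -> j; D -> AS | BA; U -> j | BU | SD | SU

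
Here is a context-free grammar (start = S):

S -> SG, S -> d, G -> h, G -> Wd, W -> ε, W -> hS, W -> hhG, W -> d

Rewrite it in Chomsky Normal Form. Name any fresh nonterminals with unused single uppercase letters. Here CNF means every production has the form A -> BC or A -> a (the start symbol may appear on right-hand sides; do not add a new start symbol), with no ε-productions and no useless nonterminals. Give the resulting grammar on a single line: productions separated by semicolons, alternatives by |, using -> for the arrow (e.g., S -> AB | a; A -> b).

S -> d | SG; A -> d; B -> h; C -> BG; G -> d | h | WA; W -> d | BC | BS

Nullable: {W}; after ε-elimination: S -> d | SG; G -> d | h | Wd; W -> d | hS | hhG.
No unit productions to eliminate.
TERM: introduce A -> d, B -> h and substitute in every rule of length ≥2.
BIN: W -> BBG becomes W -> BC, C -> BG.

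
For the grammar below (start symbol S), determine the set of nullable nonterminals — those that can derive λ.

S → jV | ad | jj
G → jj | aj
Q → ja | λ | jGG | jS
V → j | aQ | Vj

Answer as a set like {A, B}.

Directly nullable (have an ε-rule): {Q}.
Not nullable: G, S, V — each has a terminal in every rule's right-hand side or depends on a non-nullable symbol.

{Q}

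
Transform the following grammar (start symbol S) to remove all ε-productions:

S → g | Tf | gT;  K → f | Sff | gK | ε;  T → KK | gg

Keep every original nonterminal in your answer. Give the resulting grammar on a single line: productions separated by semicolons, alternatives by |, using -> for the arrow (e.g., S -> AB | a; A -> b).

S -> f | g | Tf | gT; K -> f | g | gK | Sff; T -> K | KK | gg

Nullable set: {K, T}.
S -> Tf: T nullable, giving Tf | f.
S -> gT: T nullable, giving g | gT.
Drop K -> ε.
K -> gK: K nullable, giving g | gK.
T -> KK: K, K nullable, giving K | KK.
Unchanged (no nullable symbols): S -> g; K -> Sff; K -> f; T -> gg.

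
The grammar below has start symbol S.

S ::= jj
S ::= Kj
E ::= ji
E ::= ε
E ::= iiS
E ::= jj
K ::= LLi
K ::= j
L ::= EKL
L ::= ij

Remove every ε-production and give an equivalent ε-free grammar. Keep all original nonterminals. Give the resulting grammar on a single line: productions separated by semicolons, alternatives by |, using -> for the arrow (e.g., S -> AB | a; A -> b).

Nullable set: {E}.
Drop E -> ε.
L -> EKL: E nullable, giving EKL | KL.
Unchanged (no nullable symbols): S -> Kj; S -> jj; E -> iiS; E -> ji; E -> jj; K -> LLi; K -> j; L -> ij.

S -> Kj | jj; E -> ji | jj | iiS; K -> j | LLi; L -> KL | ij | EKL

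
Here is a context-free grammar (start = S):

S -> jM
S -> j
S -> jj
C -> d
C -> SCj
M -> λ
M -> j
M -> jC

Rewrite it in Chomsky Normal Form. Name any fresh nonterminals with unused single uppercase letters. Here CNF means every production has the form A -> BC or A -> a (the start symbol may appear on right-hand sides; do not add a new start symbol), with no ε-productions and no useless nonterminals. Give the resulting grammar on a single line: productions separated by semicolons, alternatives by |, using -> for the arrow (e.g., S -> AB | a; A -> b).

S -> j | AA | AM; A -> j; B -> CA; C -> d | SB; M -> j | AC

Nullable: {M}; after ε-elimination: S -> j | jM | jj; C -> d | SCj; M -> j | jC.
No unit productions to eliminate.
TERM: introduce A -> j and substitute in every rule of length ≥2.
BIN: C -> SCA becomes C -> SB, B -> CA.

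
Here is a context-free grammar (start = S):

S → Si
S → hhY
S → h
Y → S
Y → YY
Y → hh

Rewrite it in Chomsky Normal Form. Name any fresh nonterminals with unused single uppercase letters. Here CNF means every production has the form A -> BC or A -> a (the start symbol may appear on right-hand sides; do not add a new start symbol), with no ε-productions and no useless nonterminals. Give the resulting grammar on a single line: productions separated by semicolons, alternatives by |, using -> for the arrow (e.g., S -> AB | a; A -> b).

No ε-productions.
After unit-elimination: S -> h | Si | hhY; Y -> h | Si | YY | hh | hhY.
TERM: introduce B -> h, A -> i and substitute in every rule of length ≥2.
BIN: S -> BBY becomes S -> BC, C -> BY; Y -> BBY becomes Y -> BD, D -> BY.

S -> h | BC | SA; A -> i; B -> h; C -> BY; D -> BY; Y -> h | BB | BD | SA | YY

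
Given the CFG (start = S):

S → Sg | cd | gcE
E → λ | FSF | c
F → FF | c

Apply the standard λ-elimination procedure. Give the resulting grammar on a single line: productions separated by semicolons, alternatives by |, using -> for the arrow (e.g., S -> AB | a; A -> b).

Nullable set: {E}.
S -> gcE: E nullable, giving gc | gcE.
Drop E -> λ.
Unchanged (no nullable symbols): S -> Sg; S -> cd; E -> FSF; E -> c; F -> FF; F -> c.

S -> Sg | cd | gc | gcE; E -> c | FSF; F -> c | FF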